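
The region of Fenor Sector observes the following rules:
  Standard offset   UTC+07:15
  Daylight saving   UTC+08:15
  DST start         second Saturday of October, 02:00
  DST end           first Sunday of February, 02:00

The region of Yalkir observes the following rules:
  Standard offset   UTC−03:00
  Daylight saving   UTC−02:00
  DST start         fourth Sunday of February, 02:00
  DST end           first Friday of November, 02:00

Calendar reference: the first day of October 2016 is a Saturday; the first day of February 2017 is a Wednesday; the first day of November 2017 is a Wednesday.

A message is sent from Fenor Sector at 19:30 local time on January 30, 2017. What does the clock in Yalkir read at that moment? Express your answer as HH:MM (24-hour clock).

08:15

1 October 2016 is a Saturday, so the first Saturday is October 1 and the second is October 8.
1 February 2017 is a Wednesday, so the first Sunday is February 5.
January 30, 2017 falls between 8 October 2016 and 5 February 2017, so daylight saving is in effect and Fenor Sector is at UTC+08:15.
19:30 Fenor Sector − 8h15m = 11:15 UTC.
1 February 2017 is a Wednesday, so the first Sunday is February 5 and the fourth is February 26.
1 November 2017 is a Wednesday, so the first Friday is November 3.
At the standard offset (UTC−03:00), 11:15 UTC − 3h = 08:15 Yalkir standard time.
Daylight saving runs 26 February – 3 November; the standard-time date in Yalkir, January 30, 2017, is outside that window, so Yalkir is on standard time at UTC−03:00.
11:15 UTC − 3h = 08:15 Yalkir.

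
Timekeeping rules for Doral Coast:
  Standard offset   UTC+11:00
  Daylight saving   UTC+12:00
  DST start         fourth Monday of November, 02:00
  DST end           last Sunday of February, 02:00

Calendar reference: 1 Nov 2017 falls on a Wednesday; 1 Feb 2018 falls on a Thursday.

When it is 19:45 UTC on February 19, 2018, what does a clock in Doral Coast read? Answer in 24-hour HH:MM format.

1 November 2017 is a Wednesday, so the first Monday is November 6 and the fourth is November 27.
1 February 2018 is a Thursday, so Sundays fall on 4, 11, 18, 25; the last is February 25.
At the standard offset (UTC+11:00), 19:45 UTC + 11h = 06:45 Doral Coast standard time (rolling into the next day, 20 February 2018).
The standard-time date in Doral Coast, February 20, 2018, falls between 27 November 2017 and 25 February 2018, so daylight saving is in effect and Doral Coast is at UTC+12:00.
19:45 UTC + 12h = 07:45 local (rolling into the next day, 20 February 2018).

07:45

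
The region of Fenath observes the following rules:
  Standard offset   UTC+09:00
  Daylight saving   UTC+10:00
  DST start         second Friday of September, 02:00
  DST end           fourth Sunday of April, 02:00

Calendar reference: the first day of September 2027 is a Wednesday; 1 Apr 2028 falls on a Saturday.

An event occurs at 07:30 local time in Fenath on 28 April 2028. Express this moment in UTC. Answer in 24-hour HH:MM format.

1 September 2027 is a Wednesday, so the first Friday is September 3 and the second is September 10.
1 April 2028 is a Saturday, so the first Sunday is April 2 and the fourth is April 23.
28 April 2028 does not fall between 10 September 2027 and 23 April 2028, so daylight saving is not in effect and Fenath is at UTC+09:00.
07:30 local − 9h = 22:30 UTC (rolling into the previous day, 27 April 2028).

22:30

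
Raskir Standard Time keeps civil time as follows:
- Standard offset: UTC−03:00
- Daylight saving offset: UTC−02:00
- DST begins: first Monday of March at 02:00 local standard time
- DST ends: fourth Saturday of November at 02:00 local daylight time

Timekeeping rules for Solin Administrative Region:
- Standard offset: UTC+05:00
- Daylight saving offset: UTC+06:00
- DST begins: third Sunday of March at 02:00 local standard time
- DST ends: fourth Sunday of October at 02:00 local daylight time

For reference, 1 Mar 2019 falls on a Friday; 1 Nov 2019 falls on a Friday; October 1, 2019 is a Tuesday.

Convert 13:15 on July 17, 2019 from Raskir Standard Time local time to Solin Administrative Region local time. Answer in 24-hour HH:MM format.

1 March 2019 is a Friday, so the first Monday is March 4.
1 November 2019 is a Friday, so the first Saturday is November 2 and the fourth is November 23.
July 17, 2019 falls between 4 March and 23 November, so daylight saving is in effect and Raskir Standard Time is at UTC−02:00.
13:15 Raskir Standard Time + 2h = 15:15 UTC.
1 March 2019 is a Friday, so the first Sunday is March 3 and the third is March 17.
1 October 2019 is a Tuesday, so the first Sunday is October 6 and the fourth is October 27.
At the standard offset (UTC+05:00), 15:15 UTC + 5h = 20:15 Solin Administrative Region standard time.
Daylight saving runs 17 March – 27 October; the standard-time date in Solin Administrative Region, July 17, 2019, is inside that window, so Solin Administrative Region is at UTC+06:00.
15:15 UTC + 6h = 21:15 Solin Administrative Region.

21:15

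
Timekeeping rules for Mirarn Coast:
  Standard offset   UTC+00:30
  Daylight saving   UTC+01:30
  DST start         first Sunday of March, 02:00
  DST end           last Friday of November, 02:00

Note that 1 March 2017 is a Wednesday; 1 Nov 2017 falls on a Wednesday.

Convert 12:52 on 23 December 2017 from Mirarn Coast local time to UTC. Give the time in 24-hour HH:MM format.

12:22

1 March 2017 is a Wednesday, so the first Sunday is March 5.
1 November 2017 is a Wednesday, so Fridays fall on 3, 10, 17, 24; the last is November 24.
23 December 2017 is outside the daylight-saving period (5 March – 24 November), so Mirarn Coast is on standard time, UTC+00:30.
12:52 local − 0h30m = 12:22 UTC.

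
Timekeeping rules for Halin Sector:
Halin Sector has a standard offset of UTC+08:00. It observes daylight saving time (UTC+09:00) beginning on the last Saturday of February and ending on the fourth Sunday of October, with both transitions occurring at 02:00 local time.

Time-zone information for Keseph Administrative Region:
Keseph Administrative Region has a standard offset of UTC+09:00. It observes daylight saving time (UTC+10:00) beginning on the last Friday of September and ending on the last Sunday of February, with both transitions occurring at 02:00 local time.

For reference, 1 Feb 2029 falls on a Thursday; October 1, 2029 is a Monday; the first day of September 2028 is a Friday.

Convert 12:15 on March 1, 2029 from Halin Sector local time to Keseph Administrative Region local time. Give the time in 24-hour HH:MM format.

1 February 2029 is a Thursday, so Saturdays fall on 3, 10, 17, 24; the last is February 24.
1 October 2029 is a Monday, so the first Sunday is October 7 and the fourth is October 28.
March 1, 2029 falls between 24 February and 28 October, so daylight saving is in effect and Halin Sector is at UTC+09:00.
12:15 Halin Sector − 9h = 03:15 UTC.
1 September 2028 is a Friday, so Fridays fall on 1, 8, 15, 22, 29; the last is September 29.
1 February 2029 is a Thursday, so Sundays fall on 4, 11, 18, 25; the last is February 25.
At the standard offset (UTC+09:00), 03:15 UTC + 9h = 12:15 Keseph Administrative Region standard time.
Daylight saving runs 29 September 2028 – 25 February 2029; the standard-time date in Keseph Administrative Region, March 1, 2029, is outside that window, so Keseph Administrative Region is on standard time at UTC+09:00.
03:15 UTC + 9h = 12:15 Keseph Administrative Region.

12:15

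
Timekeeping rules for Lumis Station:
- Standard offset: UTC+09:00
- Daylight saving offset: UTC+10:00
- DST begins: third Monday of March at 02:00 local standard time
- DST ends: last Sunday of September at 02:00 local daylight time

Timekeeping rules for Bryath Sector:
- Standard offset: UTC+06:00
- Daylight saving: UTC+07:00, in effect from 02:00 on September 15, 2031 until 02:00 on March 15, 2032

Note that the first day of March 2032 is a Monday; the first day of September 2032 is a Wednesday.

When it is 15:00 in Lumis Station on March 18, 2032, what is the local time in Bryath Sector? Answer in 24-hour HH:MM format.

11:00

1 March 2032 is a Monday, so the first Monday is March 1 and the third is March 15.
1 September 2032 is a Wednesday, so Sundays fall on 5, 12, 19, 26; the last is September 26.
March 18, 2032 lies within the daylight-saving period (15 March – 26 September), so Lumis Station is on daylight time, UTC+10:00.
15:00 Lumis Station − 10h = 05:00 UTC.
At the standard offset (UTC+06:00), 05:00 UTC + 6h = 11:00 Bryath Sector standard time.
The standard-time date in Bryath Sector, March 18, 2032, is outside the daylight-saving period (15 September 2031 – 15 March 2032), so Bryath Sector is on standard time, UTC+06:00.
05:00 UTC + 6h = 11:00 Bryath Sector.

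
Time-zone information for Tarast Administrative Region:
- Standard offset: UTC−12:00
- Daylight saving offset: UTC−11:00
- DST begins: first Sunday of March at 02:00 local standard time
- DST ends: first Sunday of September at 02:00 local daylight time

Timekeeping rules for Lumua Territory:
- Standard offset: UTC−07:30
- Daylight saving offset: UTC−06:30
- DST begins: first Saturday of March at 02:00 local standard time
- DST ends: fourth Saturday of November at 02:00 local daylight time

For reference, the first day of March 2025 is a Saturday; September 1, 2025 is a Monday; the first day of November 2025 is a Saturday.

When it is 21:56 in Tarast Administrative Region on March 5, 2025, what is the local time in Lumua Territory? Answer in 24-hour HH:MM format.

1 March 2025 is a Saturday, so the first Sunday is March 2.
1 September 2025 is a Monday, so the first Sunday is September 7.
March 5, 2025 lies within the daylight-saving period (2 March – 7 September), so Tarast Administrative Region is on daylight time, UTC−11:00.
21:56 Tarast Administrative Region + 11h = 08:56 UTC (rolling into the next day, 6 March 2025).
1 March 2025 is a Saturday, so the first Saturday is March 1.
1 November 2025 is a Saturday, so the first Saturday is November 1 and the fourth is November 22.
At the standard offset (UTC−07:30), 08:56 UTC − 7h30m = 01:26 Lumua Territory standard time.
Daylight saving runs 1 March – 22 November; the standard-time date in Lumua Territory, March 6, 2025, is inside that window, so Lumua Territory is at UTC−06:30.
08:56 UTC − 6h30m = 02:26 Lumua Territory.

02:26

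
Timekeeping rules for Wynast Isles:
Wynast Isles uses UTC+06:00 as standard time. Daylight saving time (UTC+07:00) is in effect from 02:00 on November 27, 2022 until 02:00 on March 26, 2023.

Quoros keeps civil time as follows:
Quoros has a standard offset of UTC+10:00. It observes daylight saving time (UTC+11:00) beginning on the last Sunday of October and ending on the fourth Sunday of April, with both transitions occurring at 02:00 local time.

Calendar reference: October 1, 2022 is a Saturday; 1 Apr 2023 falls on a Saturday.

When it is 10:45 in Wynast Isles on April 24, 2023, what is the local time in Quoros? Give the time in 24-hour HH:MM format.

Daylight saving runs 27 November 2022 – 26 March 2023; April 24, 2023 is outside that window, so Wynast Isles is on standard time at UTC+06:00.
10:45 Wynast Isles − 6h = 04:45 UTC.
1 October 2022 is a Saturday, so Sundays fall on 2, 9, 16, 23, 30; the last is October 30.
1 April 2023 is a Saturday, so the first Sunday is April 2 and the fourth is April 23.
At the standard offset (UTC+10:00), 04:45 UTC + 10h = 14:45 Quoros standard time.
The standard-time date in Quoros, April 24, 2023, is outside the daylight-saving period (30 October 2022 – 23 April 2023), so Quoros is on standard time, UTC+10:00.
04:45 UTC + 10h = 14:45 Quoros.

14:45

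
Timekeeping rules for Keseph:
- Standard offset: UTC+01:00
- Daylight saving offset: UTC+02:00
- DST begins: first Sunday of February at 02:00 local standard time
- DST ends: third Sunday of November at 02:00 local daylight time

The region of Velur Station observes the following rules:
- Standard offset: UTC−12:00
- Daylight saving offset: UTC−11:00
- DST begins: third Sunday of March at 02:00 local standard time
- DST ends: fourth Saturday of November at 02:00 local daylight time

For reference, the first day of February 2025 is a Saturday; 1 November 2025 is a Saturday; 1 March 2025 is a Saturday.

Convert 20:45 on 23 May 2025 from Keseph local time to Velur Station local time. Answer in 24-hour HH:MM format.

1 February 2025 is a Saturday, so the first Sunday is February 2.
1 November 2025 is a Saturday, so the first Sunday is November 2 and the third is November 16.
Daylight saving runs 2 February – 16 November; 23 May 2025 is inside that window, so Keseph is at UTC+02:00.
20:45 Keseph − 2h = 18:45 UTC.
1 March 2025 is a Saturday, so the first Sunday is March 2 and the third is March 16.
1 November 2025 is a Saturday, so the first Saturday is November 1 and the fourth is November 22.
At the standard offset (UTC−12:00), 18:45 UTC − 12h = 06:45 Velur Station standard time.
The standard-time date in Velur Station, 23 May 2025, lies within the daylight-saving period (16 March – 22 November), so Velur Station is on daylight time, UTC−11:00.
18:45 UTC − 11h = 07:45 Velur Station.

07:45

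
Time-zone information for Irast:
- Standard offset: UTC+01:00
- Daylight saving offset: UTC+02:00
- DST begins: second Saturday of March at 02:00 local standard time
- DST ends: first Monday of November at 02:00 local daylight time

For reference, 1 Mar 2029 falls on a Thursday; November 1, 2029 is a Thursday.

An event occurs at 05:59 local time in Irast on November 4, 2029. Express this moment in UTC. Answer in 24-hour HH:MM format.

1 March 2029 is a Thursday, so the first Saturday is March 3 and the second is March 10.
1 November 2029 is a Thursday, so the first Monday is November 5.
Daylight saving runs 10 March – 5 November; November 4, 2029 is inside that window, so Irast is at UTC+02:00.
05:59 local − 2h = 03:59 UTC.

03:59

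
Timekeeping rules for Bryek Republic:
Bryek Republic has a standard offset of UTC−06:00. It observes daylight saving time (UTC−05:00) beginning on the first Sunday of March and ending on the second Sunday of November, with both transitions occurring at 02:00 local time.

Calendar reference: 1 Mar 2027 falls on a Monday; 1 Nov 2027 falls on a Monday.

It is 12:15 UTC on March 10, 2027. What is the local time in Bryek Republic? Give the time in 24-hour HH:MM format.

1 March 2027 is a Monday, so the first Sunday is March 7.
1 November 2027 is a Monday, so the first Sunday is November 7 and the second is November 14.
At the standard offset (UTC−06:00), 12:15 UTC − 6h = 06:15 Bryek Republic standard time.
Daylight saving runs 7 March – 14 November; the standard-time date in Bryek Republic, March 10, 2027, is inside that window, so Bryek Republic is at UTC−05:00.
12:15 UTC − 5h = 07:15 local.

07:15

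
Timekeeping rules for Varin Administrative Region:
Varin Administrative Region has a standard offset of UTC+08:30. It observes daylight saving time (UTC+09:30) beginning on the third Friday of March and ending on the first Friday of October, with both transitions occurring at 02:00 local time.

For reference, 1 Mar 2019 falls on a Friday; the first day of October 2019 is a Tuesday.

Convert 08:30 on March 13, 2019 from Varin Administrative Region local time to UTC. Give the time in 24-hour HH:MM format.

1 March 2019 is a Friday, so the first Friday is March 1 and the third is March 15.
1 October 2019 is a Tuesday, so the first Friday is October 4.
Daylight saving runs 15 March – 4 October; March 13, 2019 is outside that window, so Varin Administrative Region is on standard time at UTC+08:30.
08:30 local − 8h30m = 00:00 UTC.

00:00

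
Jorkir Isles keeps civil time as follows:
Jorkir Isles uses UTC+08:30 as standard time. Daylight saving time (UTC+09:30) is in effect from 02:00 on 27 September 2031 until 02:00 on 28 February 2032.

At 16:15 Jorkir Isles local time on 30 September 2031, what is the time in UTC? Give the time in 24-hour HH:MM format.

06:45

30 September 2031 lies within the daylight-saving period (27 September 2031 – 28 February 2032), so Jorkir Isles is on daylight time, UTC+09:30.
16:15 local − 9h30m = 06:45 UTC.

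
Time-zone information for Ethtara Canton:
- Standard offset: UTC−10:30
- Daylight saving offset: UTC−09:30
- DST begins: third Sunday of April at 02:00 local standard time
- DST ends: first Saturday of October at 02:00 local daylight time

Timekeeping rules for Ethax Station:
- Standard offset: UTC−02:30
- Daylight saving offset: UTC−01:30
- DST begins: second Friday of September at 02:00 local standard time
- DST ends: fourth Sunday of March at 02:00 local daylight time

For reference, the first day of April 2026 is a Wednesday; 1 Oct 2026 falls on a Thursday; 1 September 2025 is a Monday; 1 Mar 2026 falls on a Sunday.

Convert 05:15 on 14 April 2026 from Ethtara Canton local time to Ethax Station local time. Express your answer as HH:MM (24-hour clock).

13:15

1 April 2026 is a Wednesday, so the first Sunday is April 5 and the third is April 19.
1 October 2026 is a Thursday, so the first Saturday is October 3.
14 April 2026 does not fall between 19 April and 3 October, so daylight saving is not in effect and Ethtara Canton is at UTC−10:30.
05:15 Ethtara Canton + 10h30m = 15:45 UTC.
1 September 2025 is a Monday, so the first Friday is September 5 and the second is September 12.
1 March 2026 is a Sunday, so the first Sunday is March 1 and the fourth is March 22.
At the standard offset (UTC−02:30), 15:45 UTC − 2h30m = 13:15 Ethax Station standard time.
The standard-time date in Ethax Station, 14 April 2026, is outside the daylight-saving period (12 September 2025 – 22 March 2026), so Ethax Station is on standard time, UTC−02:30.
15:45 UTC − 2h30m = 13:15 Ethax Station.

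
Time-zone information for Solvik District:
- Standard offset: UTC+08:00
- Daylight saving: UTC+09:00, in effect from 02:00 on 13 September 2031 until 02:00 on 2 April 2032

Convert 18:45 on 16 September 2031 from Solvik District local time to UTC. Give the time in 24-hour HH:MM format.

09:45

Daylight saving runs 13 September 2031 – 2 April 2032; 16 September 2031 is inside that window, so Solvik District is at UTC+09:00.
18:45 local − 9h = 09:45 UTC.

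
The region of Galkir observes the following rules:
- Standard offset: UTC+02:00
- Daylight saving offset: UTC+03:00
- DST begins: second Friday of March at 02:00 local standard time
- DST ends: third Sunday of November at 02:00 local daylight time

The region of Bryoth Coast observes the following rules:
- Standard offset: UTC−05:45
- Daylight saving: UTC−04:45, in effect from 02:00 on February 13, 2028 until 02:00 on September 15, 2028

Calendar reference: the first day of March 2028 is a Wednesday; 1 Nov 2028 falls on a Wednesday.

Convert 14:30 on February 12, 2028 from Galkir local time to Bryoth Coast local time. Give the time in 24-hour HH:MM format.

06:45

1 March 2028 is a Wednesday, so the first Friday is March 3 and the second is March 10.
1 November 2028 is a Wednesday, so the first Sunday is November 5 and the third is November 19.
February 12, 2028 does not fall between 10 March and 19 November, so daylight saving is not in effect and Galkir is at UTC+02:00.
14:30 Galkir − 2h = 12:30 UTC.
At the standard offset (UTC−05:45), 12:30 UTC − 5h45m = 06:45 Bryoth Coast standard time.
The standard-time date in Bryoth Coast, February 12, 2028, is outside the daylight-saving period (13 February – 15 September), so Bryoth Coast is on standard time, UTC−05:45.
12:30 UTC − 5h45m = 06:45 Bryoth Coast.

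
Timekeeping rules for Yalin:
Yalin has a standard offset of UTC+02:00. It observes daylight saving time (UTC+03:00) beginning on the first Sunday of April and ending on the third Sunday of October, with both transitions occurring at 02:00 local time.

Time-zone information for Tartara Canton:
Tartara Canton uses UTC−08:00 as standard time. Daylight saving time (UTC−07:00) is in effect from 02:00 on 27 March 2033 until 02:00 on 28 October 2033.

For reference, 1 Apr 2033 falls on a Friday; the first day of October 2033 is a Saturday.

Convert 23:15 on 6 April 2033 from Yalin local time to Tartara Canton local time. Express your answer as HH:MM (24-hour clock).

13:15

1 April 2033 is a Friday, so the first Sunday is April 3.
1 October 2033 is a Saturday, so the first Sunday is October 2 and the third is October 16.
6 April 2033 lies within the daylight-saving period (3 April – 16 October), so Yalin is on daylight time, UTC+03:00.
23:15 Yalin − 3h = 20:15 UTC.
At the standard offset (UTC−08:00), 20:15 UTC − 8h = 12:15 Tartara Canton standard time.
The standard-time date in Tartara Canton, 6 April 2033, lies within the daylight-saving period (27 March – 28 October), so Tartara Canton is on daylight time, UTC−07:00.
20:15 UTC − 7h = 13:15 Tartara Canton.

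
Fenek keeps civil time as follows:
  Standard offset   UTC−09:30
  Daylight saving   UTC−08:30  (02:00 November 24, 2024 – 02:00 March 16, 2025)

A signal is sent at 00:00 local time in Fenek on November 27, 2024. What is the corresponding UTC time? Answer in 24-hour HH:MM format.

November 27, 2024 falls between 24 November 2024 and 16 March 2025, so daylight saving is in effect and Fenek is at UTC−08:30.
00:00 local + 8h30m = 08:30 UTC.

08:30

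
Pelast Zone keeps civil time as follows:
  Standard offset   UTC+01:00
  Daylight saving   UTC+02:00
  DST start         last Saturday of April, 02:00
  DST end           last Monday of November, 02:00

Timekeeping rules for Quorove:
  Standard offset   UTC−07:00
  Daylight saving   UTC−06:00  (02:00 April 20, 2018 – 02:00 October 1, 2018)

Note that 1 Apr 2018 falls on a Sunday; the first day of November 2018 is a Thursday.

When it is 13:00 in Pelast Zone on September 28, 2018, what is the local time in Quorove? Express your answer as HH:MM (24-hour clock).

1 April 2018 is a Sunday, so Saturdays fall on 7, 14, 21, 28; the last is April 28.
1 November 2018 is a Thursday, so Mondays fall on 5, 12, 19, 26; the last is November 26.
September 28, 2018 falls between 28 April and 26 November, so daylight saving is in effect and Pelast Zone is at UTC+02:00.
13:00 Pelast Zone − 2h = 11:00 UTC.
At the standard offset (UTC−07:00), 11:00 UTC − 7h = 04:00 Quorove standard time.
Daylight saving runs 20 April – 1 October; the standard-time date in Quorove, September 28, 2018, is inside that window, so Quorove is at UTC−06:00.
11:00 UTC − 6h = 05:00 Quorove.

05:00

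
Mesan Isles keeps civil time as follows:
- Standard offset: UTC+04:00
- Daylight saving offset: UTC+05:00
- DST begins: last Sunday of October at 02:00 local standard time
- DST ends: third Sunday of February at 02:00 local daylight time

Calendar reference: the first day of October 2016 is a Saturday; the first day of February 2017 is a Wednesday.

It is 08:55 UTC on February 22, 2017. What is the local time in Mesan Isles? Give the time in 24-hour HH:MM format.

12:55

1 October 2016 is a Saturday, so Sundays fall on 2, 9, 16, 23, 30; the last is October 30.
1 February 2017 is a Wednesday, so the first Sunday is February 5 and the third is February 19.
At the standard offset (UTC+04:00), 08:55 UTC + 4h = 12:55 Mesan Isles standard time.
The standard-time date in Mesan Isles, February 22, 2017, is outside the daylight-saving period (30 October 2016 – 19 February 2017), so Mesan Isles is on standard time, UTC+04:00.
08:55 UTC + 4h = 12:55 local.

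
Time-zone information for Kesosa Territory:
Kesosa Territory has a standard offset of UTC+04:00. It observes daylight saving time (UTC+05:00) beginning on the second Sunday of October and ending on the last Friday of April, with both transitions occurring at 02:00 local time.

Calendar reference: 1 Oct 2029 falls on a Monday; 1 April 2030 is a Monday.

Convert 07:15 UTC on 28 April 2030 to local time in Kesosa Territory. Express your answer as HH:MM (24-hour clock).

11:15

1 October 2029 is a Monday, so the first Sunday is October 7 and the second is October 14.
1 April 2030 is a Monday, so Fridays fall on 5, 12, 19, 26; the last is April 26.
At the standard offset (UTC+04:00), 07:15 UTC + 4h = 11:15 Kesosa Territory standard time.
The standard-time date in Kesosa Territory, 28 April 2030, does not fall between 14 October 2029 and 26 April 2030, so daylight saving is not in effect and Kesosa Territory is at UTC+04:00.
07:15 UTC + 4h = 11:15 local.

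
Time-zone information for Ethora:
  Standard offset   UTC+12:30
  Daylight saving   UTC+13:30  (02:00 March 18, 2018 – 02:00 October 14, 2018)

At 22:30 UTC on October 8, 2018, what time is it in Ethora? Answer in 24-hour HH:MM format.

At the standard offset (UTC+12:30), 22:30 UTC + 12h30m = 11:00 Ethora standard time (rolling into the next day, 9 October 2018).
Daylight saving runs 18 March – 14 October; the standard-time date in Ethora, October 9, 2018, is inside that window, so Ethora is at UTC+13:30.
22:30 UTC + 13h30m = 12:00 local (rolling into the next day, 9 October 2018).

12:00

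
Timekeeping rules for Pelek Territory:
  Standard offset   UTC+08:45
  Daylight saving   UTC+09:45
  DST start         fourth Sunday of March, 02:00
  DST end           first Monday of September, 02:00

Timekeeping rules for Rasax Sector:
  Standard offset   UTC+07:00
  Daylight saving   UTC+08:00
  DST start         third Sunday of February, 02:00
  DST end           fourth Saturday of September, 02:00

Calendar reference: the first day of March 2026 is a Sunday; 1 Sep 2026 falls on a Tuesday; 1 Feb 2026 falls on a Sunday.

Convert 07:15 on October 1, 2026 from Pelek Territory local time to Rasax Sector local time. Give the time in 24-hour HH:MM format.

1 March 2026 is a Sunday, so the first Sunday is March 1 and the fourth is March 22.
1 September 2026 is a Tuesday, so the first Monday is September 7.
October 1, 2026 is outside the daylight-saving period (22 March – 7 September), so Pelek Territory is on standard time, UTC+08:45.
07:15 Pelek Territory − 8h45m = 22:30 UTC (rolling into the previous day, 30 September 2026).
1 February 2026 is a Sunday, so the first Sunday is February 1 and the third is February 15.
1 September 2026 is a Tuesday, so the first Saturday is September 5 and the fourth is September 26.
At the standard offset (UTC+07:00), 22:30 UTC + 7h = 05:30 Rasax Sector standard time (rolling into the next day, 1 October 2026).
The standard-time date in Rasax Sector, October 1, 2026, does not fall between 15 February and 26 September, so daylight saving is not in effect and Rasax Sector is at UTC+07:00.
22:30 UTC + 7h = 05:30 Rasax Sector (rolling into the next day, 1 October 2026).

05:30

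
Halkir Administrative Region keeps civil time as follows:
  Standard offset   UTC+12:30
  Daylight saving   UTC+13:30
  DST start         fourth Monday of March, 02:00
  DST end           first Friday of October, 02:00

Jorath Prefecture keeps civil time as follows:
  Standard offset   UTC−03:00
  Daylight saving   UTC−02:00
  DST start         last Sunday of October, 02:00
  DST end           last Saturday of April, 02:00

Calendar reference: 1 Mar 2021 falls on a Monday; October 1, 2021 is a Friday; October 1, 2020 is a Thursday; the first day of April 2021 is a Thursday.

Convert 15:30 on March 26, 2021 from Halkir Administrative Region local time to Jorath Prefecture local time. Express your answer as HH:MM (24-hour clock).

00:00

1 March 2021 is a Monday, so the first Monday is March 1 and the fourth is March 22.
1 October 2021 is a Friday, so the first Friday is October 1.
March 26, 2021 falls between 22 March and 1 October, so daylight saving is in effect and Halkir Administrative Region is at UTC+13:30.
15:30 Halkir Administrative Region − 13h30m = 02:00 UTC.
1 October 2020 is a Thursday, so Sundays fall on 4, 11, 18, 25; the last is October 25.
1 April 2021 is a Thursday, so Saturdays fall on 3, 10, 17, 24; the last is April 24.
At the standard offset (UTC−03:00), 02:00 UTC − 3h = 23:00 Jorath Prefecture standard time (rolling into the previous day, 25 March 2021).
The standard-time date in Jorath Prefecture, March 25, 2021, lies within the daylight-saving period (25 October 2020 – 24 April 2021), so Jorath Prefecture is on daylight time, UTC−02:00.
02:00 UTC − 2h = 00:00 Jorath Prefecture.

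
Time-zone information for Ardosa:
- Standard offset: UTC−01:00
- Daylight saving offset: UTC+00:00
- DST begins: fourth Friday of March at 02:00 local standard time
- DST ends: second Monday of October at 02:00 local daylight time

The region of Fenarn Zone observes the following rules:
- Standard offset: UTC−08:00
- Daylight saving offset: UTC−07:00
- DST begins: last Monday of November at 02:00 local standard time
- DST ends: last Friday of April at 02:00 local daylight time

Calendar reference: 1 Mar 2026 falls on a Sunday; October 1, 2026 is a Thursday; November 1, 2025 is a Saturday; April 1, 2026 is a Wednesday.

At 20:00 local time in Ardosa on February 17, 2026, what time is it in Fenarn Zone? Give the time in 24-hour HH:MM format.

14:00

1 March 2026 is a Sunday, so the first Friday is March 6 and the fourth is March 27.
1 October 2026 is a Thursday, so the first Monday is October 5 and the second is October 12.
Daylight saving runs 27 March – 12 October; February 17, 2026 is outside that window, so Ardosa is on standard time at UTC−01:00.
20:00 Ardosa + 1h = 21:00 UTC.
1 November 2025 is a Saturday, so Mondays fall on 3, 10, 17, 24; the last is November 24.
1 April 2026 is a Wednesday, so Fridays fall on 3, 10, 17, 24; the last is April 24.
At the standard offset (UTC−08:00), 21:00 UTC − 8h = 13:00 Fenarn Zone standard time.
The standard-time date in Fenarn Zone, February 17, 2026, lies within the daylight-saving period (24 November 2025 – 24 April 2026), so Fenarn Zone is on daylight time, UTC−07:00.
21:00 UTC − 7h = 14:00 Fenarn Zone.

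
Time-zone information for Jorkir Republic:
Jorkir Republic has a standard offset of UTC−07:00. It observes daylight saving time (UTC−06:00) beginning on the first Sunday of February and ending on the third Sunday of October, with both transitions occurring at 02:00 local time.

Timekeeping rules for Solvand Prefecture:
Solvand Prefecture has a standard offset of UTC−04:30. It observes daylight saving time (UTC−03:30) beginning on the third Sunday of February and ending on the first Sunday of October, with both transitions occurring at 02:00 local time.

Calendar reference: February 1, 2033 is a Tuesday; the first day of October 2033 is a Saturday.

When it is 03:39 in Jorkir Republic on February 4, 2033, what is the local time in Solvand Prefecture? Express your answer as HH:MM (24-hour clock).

06:09

1 February 2033 is a Tuesday, so the first Sunday is February 6.
1 October 2033 is a Saturday, so the first Sunday is October 2 and the third is October 16.
Daylight saving runs 6 February – 16 October; February 4, 2033 is outside that window, so Jorkir Republic is on standard time at UTC−07:00.
03:39 Jorkir Republic + 7h = 10:39 UTC.
1 February 2033 is a Tuesday, so the first Sunday is February 6 and the third is February 20.
1 October 2033 is a Saturday, so the first Sunday is October 2.
At the standard offset (UTC−04:30), 10:39 UTC − 4h30m = 06:09 Solvand Prefecture standard time.
Daylight saving runs 20 February – 2 October; the standard-time date in Solvand Prefecture, February 4, 2033, is outside that window, so Solvand Prefecture is on standard time at UTC−04:30.
10:39 UTC − 4h30m = 06:09 Solvand Prefecture.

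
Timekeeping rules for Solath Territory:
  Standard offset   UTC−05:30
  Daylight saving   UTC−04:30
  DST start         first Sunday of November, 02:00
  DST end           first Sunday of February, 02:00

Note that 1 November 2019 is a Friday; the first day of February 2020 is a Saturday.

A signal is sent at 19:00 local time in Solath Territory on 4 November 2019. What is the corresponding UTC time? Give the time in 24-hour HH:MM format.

23:30

1 November 2019 is a Friday, so the first Sunday is November 3.
1 February 2020 is a Saturday, so the first Sunday is February 2.
4 November 2019 lies within the daylight-saving period (3 November 2019 – 2 February 2020), so Solath Territory is on daylight time, UTC−04:30.
19:00 local + 4h30m = 23:30 UTC.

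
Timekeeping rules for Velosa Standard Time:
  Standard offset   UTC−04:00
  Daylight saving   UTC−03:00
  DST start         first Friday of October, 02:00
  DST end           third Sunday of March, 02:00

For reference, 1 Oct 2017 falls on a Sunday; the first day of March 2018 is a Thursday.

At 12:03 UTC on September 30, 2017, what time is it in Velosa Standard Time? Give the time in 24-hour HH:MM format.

1 October 2017 is a Sunday, so the first Friday is October 6.
1 March 2018 is a Thursday, so the first Sunday is March 4 and the third is March 18.
At the standard offset (UTC−04:00), 12:03 UTC − 4h = 08:03 Velosa Standard Time standard time.
The standard-time date in Velosa Standard Time, September 30, 2017, does not fall between 6 October 2017 and 18 March 2018, so daylight saving is not in effect and Velosa Standard Time is at UTC−04:00.
12:03 UTC − 4h = 08:03 local.

08:03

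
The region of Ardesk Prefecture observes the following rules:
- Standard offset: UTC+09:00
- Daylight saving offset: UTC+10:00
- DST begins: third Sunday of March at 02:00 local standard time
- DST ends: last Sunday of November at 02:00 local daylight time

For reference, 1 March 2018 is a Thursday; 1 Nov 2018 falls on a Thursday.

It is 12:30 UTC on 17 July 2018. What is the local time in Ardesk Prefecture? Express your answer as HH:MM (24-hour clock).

22:30

1 March 2018 is a Thursday, so the first Sunday is March 4 and the third is March 18.
1 November 2018 is a Thursday, so Sundays fall on 4, 11, 18, 25; the last is November 25.
At the standard offset (UTC+09:00), 12:30 UTC + 9h = 21:30 Ardesk Prefecture standard time.
The standard-time date in Ardesk Prefecture, 17 July 2018, falls between 18 March and 25 November, so daylight saving is in effect and Ardesk Prefecture is at UTC+10:00.
12:30 UTC + 10h = 22:30 local.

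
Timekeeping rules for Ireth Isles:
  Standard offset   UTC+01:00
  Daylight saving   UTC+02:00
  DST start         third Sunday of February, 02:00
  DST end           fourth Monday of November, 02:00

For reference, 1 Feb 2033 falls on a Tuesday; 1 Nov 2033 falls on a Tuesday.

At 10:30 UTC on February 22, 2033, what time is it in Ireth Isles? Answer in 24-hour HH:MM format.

12:30

1 February 2033 is a Tuesday, so the first Sunday is February 6 and the third is February 20.
1 November 2033 is a Tuesday, so the first Monday is November 7 and the fourth is November 28.
At the standard offset (UTC+01:00), 10:30 UTC + 1h = 11:30 Ireth Isles standard time.
The standard-time date in Ireth Isles, February 22, 2033, falls between 20 February and 28 November, so daylight saving is in effect and Ireth Isles is at UTC+02:00.
10:30 UTC + 2h = 12:30 local.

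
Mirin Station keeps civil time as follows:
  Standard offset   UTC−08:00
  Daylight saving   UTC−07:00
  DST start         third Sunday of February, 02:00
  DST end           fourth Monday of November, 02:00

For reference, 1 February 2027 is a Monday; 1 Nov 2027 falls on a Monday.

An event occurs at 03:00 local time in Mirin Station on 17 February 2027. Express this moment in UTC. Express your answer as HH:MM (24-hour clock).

11:00

1 February 2027 is a Monday, so the first Sunday is February 7 and the third is February 21.
1 November 2027 is a Monday, so the first Monday is November 1 and the fourth is November 22.
Daylight saving runs 21 February – 22 November; 17 February 2027 is outside that window, so Mirin Station is on standard time at UTC−08:00.
03:00 local + 8h = 11:00 UTC.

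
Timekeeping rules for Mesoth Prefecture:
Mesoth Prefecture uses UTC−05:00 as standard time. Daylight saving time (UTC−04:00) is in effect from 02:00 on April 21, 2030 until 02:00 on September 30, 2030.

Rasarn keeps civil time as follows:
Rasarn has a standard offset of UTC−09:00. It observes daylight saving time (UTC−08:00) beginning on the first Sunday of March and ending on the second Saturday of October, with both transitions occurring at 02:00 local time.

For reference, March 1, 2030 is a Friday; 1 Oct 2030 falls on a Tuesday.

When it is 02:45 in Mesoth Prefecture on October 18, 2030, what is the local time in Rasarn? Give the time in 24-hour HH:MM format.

Daylight saving runs 21 April – 30 September; October 18, 2030 is outside that window, so Mesoth Prefecture is on standard time at UTC−05:00.
02:45 Mesoth Prefecture + 5h = 07:45 UTC.
1 March 2030 is a Friday, so the first Sunday is March 3.
1 October 2030 is a Tuesday, so the first Saturday is October 5 and the second is October 12.
At the standard offset (UTC−09:00), 07:45 UTC − 9h = 22:45 Rasarn standard time (rolling into the previous day, 17 October 2030).
Daylight saving runs 3 March – 12 October; the standard-time date in Rasarn, October 17, 2030, is outside that window, so Rasarn is on standard time at UTC−09:00.
07:45 UTC − 9h = 22:45 Rasarn (rolling into the previous day, 17 October 2030).

22:45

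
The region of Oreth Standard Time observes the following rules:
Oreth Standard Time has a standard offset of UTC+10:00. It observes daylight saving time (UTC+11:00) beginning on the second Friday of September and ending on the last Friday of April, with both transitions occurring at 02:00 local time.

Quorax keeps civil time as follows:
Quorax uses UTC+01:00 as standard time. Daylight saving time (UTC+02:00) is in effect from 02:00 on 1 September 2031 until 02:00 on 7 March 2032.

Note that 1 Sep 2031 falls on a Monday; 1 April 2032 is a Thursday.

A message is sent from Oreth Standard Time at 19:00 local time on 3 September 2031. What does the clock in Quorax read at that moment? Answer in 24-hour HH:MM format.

1 September 2031 is a Monday, so the first Friday is September 5 and the second is September 12.
1 April 2032 is a Thursday, so Fridays fall on 2, 9, 16, 23, 30; the last is April 30.
3 September 2031 does not fall between 12 September 2031 and 30 April 2032, so daylight saving is not in effect and Oreth Standard Time is at UTC+10:00.
19:00 Oreth Standard Time − 10h = 09:00 UTC.
At the standard offset (UTC+01:00), 09:00 UTC + 1h = 10:00 Quorax standard time.
The standard-time date in Quorax, 3 September 2031, lies within the daylight-saving period (1 September 2031 – 7 March 2032), so Quorax is on daylight time, UTC+02:00.
09:00 UTC + 2h = 11:00 Quorax.

11:00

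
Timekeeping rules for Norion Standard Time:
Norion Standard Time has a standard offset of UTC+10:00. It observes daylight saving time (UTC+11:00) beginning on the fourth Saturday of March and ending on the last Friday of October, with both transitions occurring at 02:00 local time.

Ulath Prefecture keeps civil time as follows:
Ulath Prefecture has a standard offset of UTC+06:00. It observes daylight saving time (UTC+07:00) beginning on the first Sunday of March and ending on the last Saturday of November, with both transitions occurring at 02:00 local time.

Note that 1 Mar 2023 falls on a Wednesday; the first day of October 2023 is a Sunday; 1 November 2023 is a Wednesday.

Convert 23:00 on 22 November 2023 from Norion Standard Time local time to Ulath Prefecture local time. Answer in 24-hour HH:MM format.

1 March 2023 is a Wednesday, so the first Saturday is March 4 and the fourth is March 25.
1 October 2023 is a Sunday, so Fridays fall on 6, 13, 20, 27; the last is October 27.
22 November 2023 does not fall between 25 March and 27 October, so daylight saving is not in effect and Norion Standard Time is at UTC+10:00.
23:00 Norion Standard Time − 10h = 13:00 UTC.
1 March 2023 is a Wednesday, so the first Sunday is March 5.
1 November 2023 is a Wednesday, so Saturdays fall on 4, 11, 18, 25; the last is November 25.
At the standard offset (UTC+06:00), 13:00 UTC + 6h = 19:00 Ulath Prefecture standard time.
The standard-time date in Ulath Prefecture, 22 November 2023, lies within the daylight-saving period (5 March – 25 November), so Ulath Prefecture is on daylight time, UTC+07:00.
13:00 UTC + 7h = 20:00 Ulath Prefecture.

20:00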